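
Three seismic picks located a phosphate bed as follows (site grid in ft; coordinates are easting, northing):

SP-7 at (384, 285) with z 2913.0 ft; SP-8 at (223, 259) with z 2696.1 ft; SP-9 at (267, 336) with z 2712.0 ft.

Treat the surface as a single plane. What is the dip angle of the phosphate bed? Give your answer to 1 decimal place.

Two edge vectors: SP-7→SP-8 = (-161, -26, -216.9), SP-7→SP-9 = (-117, 51, -201).
Normal n = (SP-7→SP-8) × (SP-7→SP-9) = (16287.9, -6983.7, -11253).
So ∂z/∂easting = −n_x/n_z = 1.44743 and ∂z/∂northing = −n_y/n_z = −0.62061.
Gradient magnitude |∇z| = √(a² + b²) = √(2.09505 + 0.38515) = 1.57487.
True dip = arctan(1.57487) = 57.6°, dipping toward WNW (azimuth ≈ 293°).

57.6°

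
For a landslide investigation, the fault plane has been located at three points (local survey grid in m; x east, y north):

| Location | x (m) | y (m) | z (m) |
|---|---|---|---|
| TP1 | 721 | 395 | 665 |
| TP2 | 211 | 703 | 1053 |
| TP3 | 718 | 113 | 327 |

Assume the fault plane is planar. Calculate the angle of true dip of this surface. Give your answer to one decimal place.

Two edge vectors: TP1→TP2 = (-510, 308, 388), TP1→TP3 = (-3, -282, -338).
Normal n = (TP1→TP2) × (TP1→TP3) = (5312, -173544, 144744).
So ∂z/∂x = −n_x/n_z = −0.03670 and ∂z/∂y = −n_y/n_z = 1.19897.
Gradient magnitude |∇z| = √(a² + b²) = √(0.00135 + 1.43753) = 1.19953.
True dip = arctan(1.19953) = 50.2°, dipping toward S (azimuth ≈ 178°).

50.2°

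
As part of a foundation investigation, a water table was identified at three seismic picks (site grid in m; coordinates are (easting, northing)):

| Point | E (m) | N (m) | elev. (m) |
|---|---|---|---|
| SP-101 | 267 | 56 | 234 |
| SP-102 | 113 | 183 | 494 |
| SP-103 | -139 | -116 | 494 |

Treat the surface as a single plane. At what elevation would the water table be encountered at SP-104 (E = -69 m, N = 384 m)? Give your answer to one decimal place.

Two edge vectors: SP-101→SP-102 = (-154, 127, 260), SP-101→SP-103 = (-406, -172, 260).
Normal n = (SP-101→SP-102) × (SP-101→SP-103) = (77740, -65520, 78050).
So ∂z/∂E = −n_x/n_z = −0.99603 and ∂z/∂N = −n_y/n_z = 0.83946.
Intercept c from SP-101: 234 + 265.94 − 47.01 = 452.93.
At (-69, 384): z = 68.7 + 322.4 + 452.93 = 844.0 m.

844.0 m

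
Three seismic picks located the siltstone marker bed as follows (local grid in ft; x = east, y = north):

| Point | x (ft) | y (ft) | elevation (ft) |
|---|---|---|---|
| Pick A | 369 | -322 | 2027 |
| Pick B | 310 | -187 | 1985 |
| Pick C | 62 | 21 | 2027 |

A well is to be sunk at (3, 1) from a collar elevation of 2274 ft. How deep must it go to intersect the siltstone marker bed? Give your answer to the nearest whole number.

Two edge vectors: Pick A→Pick B = (-59, 135, -42), Pick A→Pick C = (-307, 343, 0).
Normal n = (Pick A→Pick B) × (Pick A→Pick C) = (14406, 12894, 21208).
So ∂z/∂x = −n_x/n_z = −0.67927 and ∂z/∂y = −n_y/n_z = −0.60798.
Intercept c from Pick A: 2027 + 250.65 − 195.77 = 2081.88.
At (3, 1): z_contact = −2.0 − 0.6 + 2081.88 = 2079.2 ft.
Depth below ground = 2274 − 2079.2 = 195 ft.

195 ft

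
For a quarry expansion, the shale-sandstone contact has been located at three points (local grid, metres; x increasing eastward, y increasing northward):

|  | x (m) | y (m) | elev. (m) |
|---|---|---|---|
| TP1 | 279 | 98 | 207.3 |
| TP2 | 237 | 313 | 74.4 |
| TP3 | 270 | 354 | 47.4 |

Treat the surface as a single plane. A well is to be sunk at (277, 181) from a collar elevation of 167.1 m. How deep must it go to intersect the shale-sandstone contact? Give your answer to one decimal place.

Two edge vectors: TP1→TP2 = (-42, 215, -132.9), TP1→TP3 = (-9, 256, -159.9).
Normal n = (TP1→TP2) × (TP1→TP3) = (-356.1, -5519.7, -8817).
So ∂z/∂x = −n_x/n_z = −0.04039 and ∂z/∂y = −n_y/n_z = −0.62603.
Intercept c from TP1: 207.3 + 11.27 + 61.35 = 279.92.
At (277, 181): z_contact = −11.19 − 113.31 + 279.92 = 155.42 m.
Depth below ground = 167.1 − 155.42 = 11.7 m.

11.7 m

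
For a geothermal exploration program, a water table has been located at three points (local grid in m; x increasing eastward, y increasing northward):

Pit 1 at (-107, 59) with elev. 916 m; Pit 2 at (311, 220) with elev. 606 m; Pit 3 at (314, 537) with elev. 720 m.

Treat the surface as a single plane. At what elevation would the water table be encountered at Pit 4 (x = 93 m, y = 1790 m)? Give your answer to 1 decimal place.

Two edge vectors: Pit 1→Pit 2 = (418, 161, -310), Pit 1→Pit 3 = (421, 478, -196).
Normal n = (Pit 1→Pit 2) × (Pit 1→Pit 3) = (116624, -48582, 132023).
So ∂z/∂x = −n_x/n_z = −0.883361 and ∂z/∂y = −n_y/n_z = 0.367981.
Intercept c from Pit 1: 916 − 94.52 − 21.71 = 799.77.
At (93, 1790): z = −82.2 + 658.7 + 799.77 = 1376.3 m.

1376.3 m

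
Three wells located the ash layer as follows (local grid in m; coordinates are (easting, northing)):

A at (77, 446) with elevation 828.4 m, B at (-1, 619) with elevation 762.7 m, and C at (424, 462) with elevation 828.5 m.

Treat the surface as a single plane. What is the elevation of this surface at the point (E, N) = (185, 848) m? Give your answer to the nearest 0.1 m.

Two edge vectors: A→B = (-78, 173, -65.7), A→C = (347, 16, 0.1).
Normal n = (A→B) × (A→C) = (1068.5, -22790.1, -61279).
So ∂z/∂E = −n_x/n_z = 0.01744 and ∂z/∂N = −n_y/n_z = −0.37191.
Intercept c from A: 828.4 − 1.34 + 165.87 = 992.93.
At (185, 848): z = 3.2 − 315.4 + 992.93 = 680.8 m.

680.8 m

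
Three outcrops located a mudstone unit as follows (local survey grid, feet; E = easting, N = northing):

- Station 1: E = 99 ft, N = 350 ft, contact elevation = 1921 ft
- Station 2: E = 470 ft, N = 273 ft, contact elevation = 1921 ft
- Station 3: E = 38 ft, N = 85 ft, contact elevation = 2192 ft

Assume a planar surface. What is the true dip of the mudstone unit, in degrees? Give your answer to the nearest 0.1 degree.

Let the plane be z = a·E + b·N + c.
Station 2−Station 1: 371a − 77b = 0;  Station 3−Station 1: −61a − 265b = 271.
Solving gives a = −0.20257, b = −0.97601.
Gradient magnitude |∇z| = √(a² + b²) = √(0.04103 + 0.95260) = 0.99681.
True dip = arctan(0.99681) = 44.9°, dipping toward NNE (azimuth ≈ 012°).

44.9°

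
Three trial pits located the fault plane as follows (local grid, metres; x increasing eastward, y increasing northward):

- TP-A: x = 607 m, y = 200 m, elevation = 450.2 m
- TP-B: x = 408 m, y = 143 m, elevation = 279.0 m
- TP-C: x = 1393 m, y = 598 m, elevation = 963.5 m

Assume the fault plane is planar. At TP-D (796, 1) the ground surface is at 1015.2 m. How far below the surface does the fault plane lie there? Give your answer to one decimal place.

163.9 m

Two edge vectors: TP-A→TP-B = (-199, -57, -171.2), TP-A→TP-C = (786, 398, 513.3).
Normal n = (TP-A→TP-B) × (TP-A→TP-C) = (38879.5, -32416.5, -34400).
So ∂z/∂x = −n_x/n_z = 1.130218 and ∂z/∂y = −n_y/n_z = −0.942340.
Intercept c from TP-A: 450.2 − 686.04 + 188.47 = −47.37.
At (796, 1): z_contact = 899.65 − 0.94 − 47.37 = 851.34 m.
Depth below ground = 1015.2 − 851.34 = 163.9 m.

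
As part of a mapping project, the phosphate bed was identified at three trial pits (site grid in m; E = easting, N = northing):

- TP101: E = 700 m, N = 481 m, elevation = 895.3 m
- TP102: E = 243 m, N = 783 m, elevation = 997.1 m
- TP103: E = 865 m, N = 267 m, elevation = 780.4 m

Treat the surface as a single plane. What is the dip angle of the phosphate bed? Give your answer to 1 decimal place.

38.4°

Two edge vectors: TP101→TP102 = (-457, 302, 101.8), TP101→TP103 = (165, -214, -114.9).
Normal n = (TP101→TP102) × (TP101→TP103) = (-12914.6, -35712.3, 47968).
So ∂z/∂E = −n_x/n_z = 0.26923 and ∂z/∂N = −n_y/n_z = 0.74450.
Gradient magnitude |∇z| = √(a² + b²) = √(0.07249 + 0.55428) = 0.79169.
True dip = arctan(0.79169) = 38.4°, dipping toward SSW (azimuth ≈ 200°).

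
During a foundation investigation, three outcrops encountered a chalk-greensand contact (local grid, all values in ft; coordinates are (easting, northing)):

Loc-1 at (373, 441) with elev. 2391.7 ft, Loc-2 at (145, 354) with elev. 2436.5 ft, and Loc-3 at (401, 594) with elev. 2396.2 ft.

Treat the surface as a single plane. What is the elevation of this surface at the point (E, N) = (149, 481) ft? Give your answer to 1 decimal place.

Two edge vectors: Loc-1→Loc-2 = (-228, -87, 44.8), Loc-1→Loc-3 = (28, 153, 4.5).
Normal n = (Loc-1→Loc-2) × (Loc-1→Loc-3) = (-7245.9, 2280.4, -32448).
So ∂z/∂E = −n_x/n_z = −0.22331 and ∂z/∂N = −n_y/n_z = 0.07028.
Intercept c from Loc-1: 2391.7 + 83.29 − 30.99 = 2444.00.
At (149, 481): z = −33.3 + 33.8 + 2444.00 = 2444.5 ft.

2444.5 ft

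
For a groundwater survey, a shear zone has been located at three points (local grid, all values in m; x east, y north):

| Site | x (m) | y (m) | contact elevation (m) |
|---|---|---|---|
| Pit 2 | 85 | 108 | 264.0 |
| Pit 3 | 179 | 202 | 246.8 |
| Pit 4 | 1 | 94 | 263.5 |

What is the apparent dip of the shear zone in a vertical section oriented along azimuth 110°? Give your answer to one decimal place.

6.8°

Two edge vectors: Pit 2→Pit 3 = (94, 94, -17.2), Pit 2→Pit 4 = (-84, -14, -0.5).
Normal n = (Pit 2→Pit 3) × (Pit 2→Pit 4) = (-287.8, 1491.8, 6580).
So ∂z/∂x = −n_x/n_z = 0.04374 and ∂z/∂y = −n_y/n_z = −0.22672.
Unit vector along 110° is (sin 110°, cos 110°) = (0.9397, -0.3420).
Slope in that direction = a·(0.9397) + b·(-0.3420) = 0.11864.
Apparent dip = arctan|0.11864| = 6.8° (true dip is 13.0°, so apparent ≤ true as expected).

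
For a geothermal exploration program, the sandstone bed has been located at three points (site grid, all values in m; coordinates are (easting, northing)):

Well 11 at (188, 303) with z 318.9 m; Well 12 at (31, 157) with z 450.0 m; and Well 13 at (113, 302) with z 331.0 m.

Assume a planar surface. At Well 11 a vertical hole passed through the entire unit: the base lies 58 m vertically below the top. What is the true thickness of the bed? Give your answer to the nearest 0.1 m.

Let the plane be z = a·E + b·N + c.
Well 12−Well 11: −157a − 146b = 131.1;  Well 13−Well 11: −75a − 1b = 12.1.
Solving gives a = −0.15153, b = −0.73499.
|∇z| = √(a²+b²) = 0.75045, so dip δ = arctan(0.75045) = 36.89°.
True thickness = vertical thickness × cos δ = 58 × cos 36.89° = 46.4 m.

46.4 m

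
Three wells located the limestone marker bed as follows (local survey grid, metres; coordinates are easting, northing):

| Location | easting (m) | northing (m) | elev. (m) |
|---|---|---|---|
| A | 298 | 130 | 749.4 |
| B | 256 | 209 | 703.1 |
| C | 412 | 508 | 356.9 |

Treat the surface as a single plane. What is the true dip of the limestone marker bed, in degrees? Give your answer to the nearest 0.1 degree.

45.8°

Let the plane be z = a·easting + b·northing + c.
B−A: −42a + 79b = −46.3;  C−A: 114a + 378b = −392.5.
Solving gives a = −0.54281, b = −0.87466.
Gradient magnitude |∇z| = √(a² + b²) = √(0.29464 + 0.76502) = 1.02940.
True dip = arctan(1.02940) = 45.8°, dipping toward NNE (azimuth ≈ 032°).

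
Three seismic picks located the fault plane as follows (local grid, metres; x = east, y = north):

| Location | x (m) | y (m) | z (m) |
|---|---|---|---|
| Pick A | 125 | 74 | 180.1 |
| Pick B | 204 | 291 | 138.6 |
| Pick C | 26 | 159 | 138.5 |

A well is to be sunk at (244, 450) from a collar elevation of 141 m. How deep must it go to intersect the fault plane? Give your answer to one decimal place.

Let the plane be z = a·x + b·y + c.
Pick B−Pick A: 79a + 217b = −41.5;  Pick C−Pick A: −99a + 85b = −41.6.
Solving gives a = 0.19504, b = −0.26225.
Then c = 180.1 − a·125 − b·74 = 175.13.
At (244, 450): z_contact = 47.59 − 118.01 + 175.13 = 104.70 m.
Depth below ground = 141 − 104.70 = 36.3 m.

36.3 m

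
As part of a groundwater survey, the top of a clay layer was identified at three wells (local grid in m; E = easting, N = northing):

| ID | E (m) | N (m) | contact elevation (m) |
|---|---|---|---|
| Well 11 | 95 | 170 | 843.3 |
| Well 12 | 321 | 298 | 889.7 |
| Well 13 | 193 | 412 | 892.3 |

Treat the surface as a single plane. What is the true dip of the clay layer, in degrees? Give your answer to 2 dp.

Two edge vectors: Well 11→Well 12 = (226, 128, 46.4), Well 11→Well 13 = (98, 242, 49).
Normal n = (Well 11→Well 12) × (Well 11→Well 13) = (-4956.8, -6526.8, 42148).
So ∂z/∂E = −n_x/n_z = 0.11760 and ∂z/∂N = −n_y/n_z = 0.15485.
Gradient magnitude |∇z| = √(a² + b²) = √(0.01383 + 0.02398) = 0.19445.
True dip = arctan(0.19445) = 11.00°, dipping toward SW (azimuth ≈ 217°).

11.00°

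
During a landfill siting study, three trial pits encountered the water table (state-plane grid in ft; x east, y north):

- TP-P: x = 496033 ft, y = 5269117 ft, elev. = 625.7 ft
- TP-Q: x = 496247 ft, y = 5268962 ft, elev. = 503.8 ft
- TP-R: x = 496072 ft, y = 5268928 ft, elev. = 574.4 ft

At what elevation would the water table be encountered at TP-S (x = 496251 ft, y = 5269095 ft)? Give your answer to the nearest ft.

526 ft

Two edge vectors: TP-P→TP-Q = (214, -155, -121.9), TP-P→TP-R = (39, -189, -51.3).
Normal n = (TP-P→TP-Q) × (TP-P→TP-R) = (-15087.6, 6224.1, -34401).
So ∂z/∂x = −n_x/n_z = −0.43858027 and ∂z/∂y = −n_y/n_z = 0.18092788.
Intercept c from TP-P: 625.7 + 217550.29 − 953330.17 = −735154.18.
At (496251, 5269095): z = −217645.9 + 953326.2 − 735154.18 = 526.1 ft.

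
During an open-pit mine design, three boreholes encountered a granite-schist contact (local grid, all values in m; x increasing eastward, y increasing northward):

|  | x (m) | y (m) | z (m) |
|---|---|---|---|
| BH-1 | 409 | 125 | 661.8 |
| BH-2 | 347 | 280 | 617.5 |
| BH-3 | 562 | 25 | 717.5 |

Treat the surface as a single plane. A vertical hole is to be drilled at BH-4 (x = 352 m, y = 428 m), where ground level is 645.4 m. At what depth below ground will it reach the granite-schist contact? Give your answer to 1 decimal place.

54.8 m

Two edge vectors: BH-1→BH-2 = (-62, 155, -44.3), BH-1→BH-3 = (153, -100, 55.7).
Normal n = (BH-1→BH-2) × (BH-1→BH-3) = (4203.5, -3324.5, -17515).
So ∂z/∂x = −n_x/n_z = 0.23999 and ∂z/∂y = −n_y/n_z = −0.18981.
Intercept c from BH-1: 661.8 − 98.16 + 23.73 = 587.37.
At (352, 428): z_contact = 84.48 − 81.24 + 587.37 = 590.61 m.
Depth below ground = 645.4 − 590.61 = 54.8 m.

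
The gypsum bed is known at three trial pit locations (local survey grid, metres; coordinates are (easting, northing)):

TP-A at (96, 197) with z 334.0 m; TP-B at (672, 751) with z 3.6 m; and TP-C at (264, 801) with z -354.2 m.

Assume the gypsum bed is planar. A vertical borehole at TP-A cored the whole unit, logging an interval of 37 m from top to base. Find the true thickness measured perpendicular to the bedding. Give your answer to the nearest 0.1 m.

20.4 m

Two edge vectors: TP-A→TP-B = (576, 554, -330.4), TP-A→TP-C = (168, 604, -688.2).
Normal n = (TP-A→TP-B) × (TP-A→TP-C) = (-181701.2, 340896, 254832).
So ∂z/∂E = −n_x/n_z = 0.71302 and ∂z/∂N = −n_y/n_z = −1.33773.
|∇z| = √(a²+b²) = 1.51589, so dip δ = arctan(1.51589) = 56.59°.
True thickness = vertical thickness × cos δ = 37 × cos 56.59° = 20.4 m.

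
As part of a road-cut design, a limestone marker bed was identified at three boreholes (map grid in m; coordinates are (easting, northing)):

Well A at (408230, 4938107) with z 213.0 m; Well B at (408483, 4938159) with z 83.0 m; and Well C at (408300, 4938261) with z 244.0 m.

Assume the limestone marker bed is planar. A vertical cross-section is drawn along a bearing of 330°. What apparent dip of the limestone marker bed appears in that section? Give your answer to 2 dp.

35.81°

Let the plane be z = a·E + b·N + c.
Well B−Well A: 253a + 52b = −130;  Well C−Well A: 70a + 154b = 31.
Solving gives a = −0.61242, b = 0.47967.
Unit vector along 330° is (sin 330°, cos 330°) = (-0.5000, 0.8660).
Slope in that direction = a·(-0.5000) + b·(0.8660) = 0.72162.
Apparent dip = arctan|0.72162| = 35.81° (true dip is 37.9°, so apparent ≤ true as expected).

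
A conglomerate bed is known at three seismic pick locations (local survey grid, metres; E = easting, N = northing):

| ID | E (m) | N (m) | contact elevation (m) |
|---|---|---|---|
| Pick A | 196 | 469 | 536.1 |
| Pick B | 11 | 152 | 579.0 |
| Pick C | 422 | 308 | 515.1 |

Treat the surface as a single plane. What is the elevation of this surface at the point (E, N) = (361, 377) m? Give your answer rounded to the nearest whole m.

Let the plane be z = a·E + b·N + c.
Pick B−Pick A: −185a − 317b = 42.9;  Pick C−Pick A: 226a − 161b = −21.
Solving gives a = −0.13373, b = −0.05729.
Then c = 536.1 − a·196 − b·469 = 589.18.
At (361, 377): z = −48.3 − 21.6 + 589.18 = 519.3 m.

519 m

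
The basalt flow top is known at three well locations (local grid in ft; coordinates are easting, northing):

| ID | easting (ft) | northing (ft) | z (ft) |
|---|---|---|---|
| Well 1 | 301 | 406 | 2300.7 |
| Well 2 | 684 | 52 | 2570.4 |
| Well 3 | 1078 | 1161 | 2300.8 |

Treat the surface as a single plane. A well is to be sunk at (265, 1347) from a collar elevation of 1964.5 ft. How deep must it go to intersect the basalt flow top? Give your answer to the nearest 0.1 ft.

Two edge vectors: Well 1→Well 2 = (383, -354, 269.7), Well 1→Well 3 = (777, 755, 0.1).
Normal n = (Well 1→Well 2) × (Well 1→Well 3) = (-203658.9, 209518.6, 564223).
So ∂z/∂easting = −n_x/n_z = 0.360955 and ∂z/∂northing = −n_y/n_z = −0.371340.
Intercept c from Well 1: 2300.7 − 108.65 + 150.76 = 2342.82.
At (265, 1347): z_contact = 95.65 − 500.20 + 2342.82 = 1938.27 ft.
Depth below ground = 1964.5 − 1938.27 = 26.2 ft.

26.2 ft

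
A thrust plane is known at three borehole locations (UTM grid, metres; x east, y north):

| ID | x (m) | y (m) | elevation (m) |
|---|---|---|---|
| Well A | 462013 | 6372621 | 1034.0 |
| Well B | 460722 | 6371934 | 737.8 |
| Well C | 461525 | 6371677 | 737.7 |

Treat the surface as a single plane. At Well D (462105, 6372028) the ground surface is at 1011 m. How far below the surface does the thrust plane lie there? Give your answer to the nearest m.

Let the plane be z = a·x + b·y + c.
Well B−Well A: −1291a − 687b = −296.2;  Well C−Well A: −488a − 944b = −296.3.
Solving gives a = 0.08608849, b = 0.26937375.
Then c = 1034 − a·462013 − b·6372621 = −1755356.81.
At (462105, 6372028): z_contact = 39781.9 + 1716457.1 − 1755356.81 = 882.2 m.
Depth below ground = 1011 − 882.2 = 129 m.

129 m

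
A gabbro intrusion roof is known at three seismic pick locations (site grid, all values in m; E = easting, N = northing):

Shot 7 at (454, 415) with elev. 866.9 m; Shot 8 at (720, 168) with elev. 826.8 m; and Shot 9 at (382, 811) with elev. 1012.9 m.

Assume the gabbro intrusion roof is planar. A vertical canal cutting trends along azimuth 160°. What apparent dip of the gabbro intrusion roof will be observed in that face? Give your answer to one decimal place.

Two edge vectors: Shot 7→Shot 8 = (266, -247, -40.1), Shot 7→Shot 9 = (-72, 396, 146).
Normal n = (Shot 7→Shot 8) × (Shot 7→Shot 9) = (-20182.4, -35948.8, 87552).
So ∂z/∂E = −n_x/n_z = 0.23052 and ∂z/∂N = −n_y/n_z = 0.41060.
Unit vector along 160° is (sin 160°, cos 160°) = (0.3420, -0.9397).
Slope in that direction = a·(0.3420) + b·(-0.9397) = −0.30700.
Apparent dip = arctan|0.30700| = 17.1° (true dip is 25.2°, so apparent ≤ true as expected).

17.1°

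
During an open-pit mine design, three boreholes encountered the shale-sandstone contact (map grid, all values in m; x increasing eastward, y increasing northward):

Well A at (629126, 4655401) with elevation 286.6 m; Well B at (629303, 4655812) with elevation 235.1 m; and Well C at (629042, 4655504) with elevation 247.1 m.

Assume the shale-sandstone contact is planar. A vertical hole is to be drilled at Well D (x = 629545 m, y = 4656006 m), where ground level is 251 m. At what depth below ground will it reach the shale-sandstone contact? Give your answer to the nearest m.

Let the plane be z = a·x + b·y + c.
Well B−Well A: 177a + 411b = −51.5;  Well C−Well A: −84a + 103b = −39.5.
Solving gives a = 0.20718415, b = −0.21452943.
Then c = 286.6 − a·629126 − b·4655401 = 868662.18.
At (629545, 4656006): z_contact = 130431.7 − 998850.3 + 868662.18 = 243.6 m.
Depth below ground = 251 − 243.6 = 7 m.

7 m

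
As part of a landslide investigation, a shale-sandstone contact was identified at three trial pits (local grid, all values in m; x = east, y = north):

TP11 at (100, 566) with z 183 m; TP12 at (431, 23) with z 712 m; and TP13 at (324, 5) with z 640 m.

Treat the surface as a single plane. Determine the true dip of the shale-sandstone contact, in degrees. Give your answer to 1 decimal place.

42.5°

Let the plane be z = a·x + b·y + c.
TP12−TP11: 331a − 543b = 529;  TP13−TP11: 224a − 561b = 457.
Solving gives a = 0.75896, b = −0.51158.
Gradient magnitude |∇z| = √(a² + b²) = √(0.57602 + 0.26171) = 0.91527.
True dip = arctan(0.91527) = 42.5°, dipping toward NW (azimuth ≈ 304°).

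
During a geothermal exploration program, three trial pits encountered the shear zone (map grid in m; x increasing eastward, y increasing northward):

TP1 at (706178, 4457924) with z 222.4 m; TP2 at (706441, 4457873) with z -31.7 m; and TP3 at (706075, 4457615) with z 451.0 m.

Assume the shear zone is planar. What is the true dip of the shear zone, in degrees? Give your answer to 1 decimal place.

Let the plane be z = a·x + b·y + c.
TP2−TP1: 263a − 51b = −254.1;  TP3−TP1: −103a − 309b = 228.6.
Solving gives a = −1.04225, b = −0.39239.
Gradient magnitude |∇z| = √(a² + b²) = √(1.08629 + 0.15397) = 1.11367.
True dip = arctan(1.11367) = 48.1°, dipping toward ENE (azimuth ≈ 069°).

48.1°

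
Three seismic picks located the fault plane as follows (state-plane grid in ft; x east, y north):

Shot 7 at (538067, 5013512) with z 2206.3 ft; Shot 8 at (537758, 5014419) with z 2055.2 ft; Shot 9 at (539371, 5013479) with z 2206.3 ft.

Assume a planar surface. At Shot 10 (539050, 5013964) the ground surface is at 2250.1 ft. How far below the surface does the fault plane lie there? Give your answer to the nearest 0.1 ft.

Let the plane be z = a·x + b·y + c.
Shot 8−Shot 7: −309a + 907b = −151.1;  Shot 9−Shot 7: 1304a − 33b = 0.
Solving gives a = −0.004252595, b = −0.168041954.
Then c = 2206.3 − a·538067 − b·5013512 = 846974.83.
At (539050, 5013964): z_contact = −2292.36 − 842556.31 + 846974.83 = 2126.16 ft.
Depth below ground = 2250.1 − 2126.16 = 123.9 ft.

123.9 ft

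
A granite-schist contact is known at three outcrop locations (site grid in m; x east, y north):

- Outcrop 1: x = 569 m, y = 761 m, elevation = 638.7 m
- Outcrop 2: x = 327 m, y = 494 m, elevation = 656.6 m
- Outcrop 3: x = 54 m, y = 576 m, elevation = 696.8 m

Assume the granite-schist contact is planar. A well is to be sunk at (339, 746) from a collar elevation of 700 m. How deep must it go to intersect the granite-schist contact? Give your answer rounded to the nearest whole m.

32 m

Let the plane be z = a·x + b·y + c.
Outcrop 2−Outcrop 1: −242a − 267b = 17.9;  Outcrop 3−Outcrop 1: −515a − 185b = 58.1.
Solving gives a = −0.13157, b = 0.05221.
Then c = 638.7 − a·569 − b·761 = 673.83.
At (339, 746): z_contact = −44.6 + 38.9 + 673.83 = 668.2 m.
Depth below ground = 700 − 668.2 = 32 m.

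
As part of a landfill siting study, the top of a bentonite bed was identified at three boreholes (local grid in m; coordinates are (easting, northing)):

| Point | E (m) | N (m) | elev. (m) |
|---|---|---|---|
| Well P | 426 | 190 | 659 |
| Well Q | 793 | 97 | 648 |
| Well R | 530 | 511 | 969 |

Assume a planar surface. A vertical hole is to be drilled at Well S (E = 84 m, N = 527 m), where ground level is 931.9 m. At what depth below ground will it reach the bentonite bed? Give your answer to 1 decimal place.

37.0 m

Let the plane be z = a·E + b·N + c.
Well Q−Well P: 367a − 93b = −11;  Well R−Well P: 104a + 321b = 310.
Solving gives a = 0.19846, b = 0.90143.
Then c = 659 − a·426 − b·190 = 403.19.
At (84, 527): z_contact = 16.67 + 475.06 + 403.19 = 894.91 m.
Depth below ground = 931.9 − 894.91 = 37.0 m.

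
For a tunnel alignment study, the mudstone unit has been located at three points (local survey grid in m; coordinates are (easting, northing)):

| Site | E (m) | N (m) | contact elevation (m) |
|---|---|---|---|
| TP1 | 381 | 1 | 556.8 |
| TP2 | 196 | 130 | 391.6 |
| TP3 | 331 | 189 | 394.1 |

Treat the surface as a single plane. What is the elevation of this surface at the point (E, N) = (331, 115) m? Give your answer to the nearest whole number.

451 m

Let the plane be z = a·E + b·N + c.
TP2−TP1: −185a + 129b = −165.2;  TP3−TP1: −50a + 188b = −162.7.
Solving gives a = 0.35543, b = −0.77090.
Then c = 556.8 − a·381 − b·1 = 422.15.
At (331, 115): z = 117.6 − 88.7 + 422.15 = 451.1 m.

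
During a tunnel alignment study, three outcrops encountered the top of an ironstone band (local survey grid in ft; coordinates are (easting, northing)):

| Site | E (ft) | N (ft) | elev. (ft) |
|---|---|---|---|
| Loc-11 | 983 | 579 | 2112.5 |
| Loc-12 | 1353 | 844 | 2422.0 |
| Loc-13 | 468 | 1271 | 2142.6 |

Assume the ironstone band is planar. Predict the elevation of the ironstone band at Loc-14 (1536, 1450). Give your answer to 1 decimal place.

Two edge vectors: Loc-11→Loc-12 = (370, 265, 309.5), Loc-11→Loc-13 = (-515, 692, 30.1).
Normal n = (Loc-11→Loc-12) × (Loc-11→Loc-13) = (-206197.5, -170529.5, 392515).
So ∂z/∂E = −n_x/n_z = 0.525324 and ∂z/∂N = −n_y/n_z = 0.434453.
Intercept c from Loc-11: 2112.5 − 516.39 − 251.55 = 1344.56.
At (1536, 1450): z = 806.9 + 630.0 + 1344.56 = 2781.4 ft.

2781.4 ft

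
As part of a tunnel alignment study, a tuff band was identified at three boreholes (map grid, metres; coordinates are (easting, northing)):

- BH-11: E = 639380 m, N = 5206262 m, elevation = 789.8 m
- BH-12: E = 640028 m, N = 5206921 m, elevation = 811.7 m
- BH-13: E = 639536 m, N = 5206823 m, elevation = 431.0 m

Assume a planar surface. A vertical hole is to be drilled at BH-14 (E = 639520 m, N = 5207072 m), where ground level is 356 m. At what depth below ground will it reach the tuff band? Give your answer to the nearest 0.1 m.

Let the plane be z = a·E + b·N + c.
BH-12−BH-11: 648a + 659b = 21.9;  BH-13−BH-11: 156a + 561b = −358.8.
Solving gives a = 0.954016891, b = −0.904860312.
Then c = 789.8 − a·639380 − b·5206262 = 4101750.34.
At (639520, 5207072): z_contact = 610112.88 − 4711672.79 + 4101750.34 = 190.43 m.
Depth below ground = 356 − 190.43 = 165.6 m.

165.6 m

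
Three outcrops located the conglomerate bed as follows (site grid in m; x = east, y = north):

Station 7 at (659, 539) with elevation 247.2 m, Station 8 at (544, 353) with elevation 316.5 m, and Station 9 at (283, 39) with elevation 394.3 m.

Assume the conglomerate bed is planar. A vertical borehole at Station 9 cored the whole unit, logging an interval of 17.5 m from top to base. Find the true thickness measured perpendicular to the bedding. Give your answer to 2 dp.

12.75 m

Two edge vectors: Station 7→Station 8 = (-115, -186, 69.3), Station 7→Station 9 = (-376, -500, 147.1).
Normal n = (Station 7→Station 8) × (Station 7→Station 9) = (7289.4, -9140.3, -12436).
So ∂z/∂x = −n_x/n_z = 0.58615 and ∂z/∂y = −n_y/n_z = −0.73499.
|∇z| = √(a²+b²) = 0.94010, so dip δ = arctan(0.94010) = 43.23°.
True thickness = vertical thickness × cos δ = 17.5 × cos 43.23° = 12.75 m.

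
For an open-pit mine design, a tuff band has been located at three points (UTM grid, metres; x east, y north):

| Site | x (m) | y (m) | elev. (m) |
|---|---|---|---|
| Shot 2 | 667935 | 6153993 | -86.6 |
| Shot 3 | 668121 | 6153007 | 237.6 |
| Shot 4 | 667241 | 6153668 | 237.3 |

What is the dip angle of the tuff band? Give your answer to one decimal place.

Let the plane be z = a·x + b·y + c.
Shot 3−Shot 2: 186a − 986b = 324.2;  Shot 4−Shot 2: −694a − 325b = 323.9.
Solving gives a = −0.28735, b = −0.38301.
Gradient magnitude |∇z| = √(a² + b²) = √(0.08257 + 0.14670) = 0.47882.
True dip = arctan(0.47882) = 25.6°, dipping toward NE (azimuth ≈ 037°).

25.6°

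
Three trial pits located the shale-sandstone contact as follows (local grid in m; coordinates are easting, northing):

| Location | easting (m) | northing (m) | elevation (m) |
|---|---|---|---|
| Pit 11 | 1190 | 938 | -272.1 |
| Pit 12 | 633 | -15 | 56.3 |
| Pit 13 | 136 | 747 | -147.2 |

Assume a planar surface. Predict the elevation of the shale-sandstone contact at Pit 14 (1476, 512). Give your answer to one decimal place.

-158.8 m

Two edge vectors: Pit 11→Pit 12 = (-557, -953, 328.4), Pit 11→Pit 13 = (-1054, -191, 124.9).
Normal n = (Pit 11→Pit 12) × (Pit 11→Pit 13) = (-56305.3, -276564.3, -898075).
So ∂z/∂easting = −n_x/n_z = −0.062696 and ∂z/∂northing = −n_y/n_z = −0.307952.
Intercept c from Pit 11: -272.1 + 74.61 + 288.86 = 91.37.
At (1476, 512): z = −92.5 − 157.7 + 91.37 = -158.8 m.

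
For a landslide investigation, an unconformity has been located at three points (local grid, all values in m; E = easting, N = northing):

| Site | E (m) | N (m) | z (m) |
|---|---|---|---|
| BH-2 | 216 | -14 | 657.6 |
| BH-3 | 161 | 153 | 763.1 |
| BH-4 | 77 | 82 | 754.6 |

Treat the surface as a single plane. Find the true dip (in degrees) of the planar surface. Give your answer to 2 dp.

Let the plane be z = a·E + b·N + c.
BH-3−BH-2: −55a + 167b = 105.5;  BH-4−BH-2: −139a + 96b = 97.
Solving gives a = −0.33854, b = 0.52024.
Gradient magnitude |∇z| = √(a² + b²) = √(0.11461 + 0.27065) = 0.62069.
True dip = arctan(0.62069) = 31.83°, dipping toward SSE (azimuth ≈ 147°).

31.83°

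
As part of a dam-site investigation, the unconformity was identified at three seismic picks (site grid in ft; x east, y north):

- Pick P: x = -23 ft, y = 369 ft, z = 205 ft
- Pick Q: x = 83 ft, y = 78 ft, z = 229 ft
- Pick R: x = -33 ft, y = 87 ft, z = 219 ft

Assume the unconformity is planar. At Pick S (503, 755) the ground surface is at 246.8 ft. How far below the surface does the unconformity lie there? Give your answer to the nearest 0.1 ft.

18.9 ft

Two edge vectors: Pick P→Pick Q = (106, -291, 24), Pick P→Pick R = (-10, -282, 14).
Normal n = (Pick P→Pick Q) × (Pick P→Pick R) = (2694, -1724, -32802).
So ∂z/∂x = −n_x/n_z = 0.08213 and ∂z/∂y = −n_y/n_z = −0.05256.
Intercept c from Pick P: 205 + 1.89 + 19.39 = 226.28.
At (503, 755): z_contact = 41.31 − 39.68 + 226.28 = 227.91 ft.
Depth below ground = 246.8 − 227.91 = 18.9 ft.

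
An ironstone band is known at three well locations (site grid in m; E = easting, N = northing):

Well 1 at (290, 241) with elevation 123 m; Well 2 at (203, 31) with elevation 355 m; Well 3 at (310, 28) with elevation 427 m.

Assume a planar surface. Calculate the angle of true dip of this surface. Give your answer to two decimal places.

56.44°

Two edge vectors: Well 1→Well 2 = (-87, -210, 232), Well 1→Well 3 = (20, -213, 304).
Normal n = (Well 1→Well 2) × (Well 1→Well 3) = (-14424, 31088, 22731).
So ∂z/∂E = −n_x/n_z = 0.63455 and ∂z/∂N = −n_y/n_z = −1.36765.
Gradient magnitude |∇z| = √(a² + b²) = √(0.40266 + 1.87046) = 1.50769.
True dip = arctan(1.50769) = 56.44°, dipping toward NNW (azimuth ≈ 335°).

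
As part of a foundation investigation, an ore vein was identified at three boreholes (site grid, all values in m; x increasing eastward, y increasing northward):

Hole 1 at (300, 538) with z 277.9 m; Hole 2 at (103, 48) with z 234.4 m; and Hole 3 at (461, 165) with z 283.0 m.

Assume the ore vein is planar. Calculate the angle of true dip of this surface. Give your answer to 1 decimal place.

Two edge vectors: Hole 1→Hole 2 = (-197, -490, -43.5), Hole 1→Hole 3 = (161, -373, 5.1).
Normal n = (Hole 1→Hole 2) × (Hole 1→Hole 3) = (-18724.5, -5998.8, 152371).
So ∂z/∂x = −n_x/n_z = 0.12289 and ∂z/∂y = −n_y/n_z = 0.03937.
Gradient magnitude |∇z| = √(a² + b²) = √(0.01510 + 0.00155) = 0.12904.
True dip = arctan(0.12904) = 7.4°, dipping toward WSW (azimuth ≈ 252°).

7.4°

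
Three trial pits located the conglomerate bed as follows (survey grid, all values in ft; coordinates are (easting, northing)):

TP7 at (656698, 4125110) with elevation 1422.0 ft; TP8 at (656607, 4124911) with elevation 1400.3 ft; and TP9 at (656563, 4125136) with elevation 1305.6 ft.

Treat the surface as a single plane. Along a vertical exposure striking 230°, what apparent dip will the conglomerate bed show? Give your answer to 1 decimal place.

24.4°

Two edge vectors: TP7→TP8 = (-91, -199, -21.7), TP7→TP9 = (-135, 26, -116.4).
Normal n = (TP7→TP8) × (TP7→TP9) = (23727.8, -7662.9, -29231).
So ∂z/∂E = −n_x/n_z = 0.81173 and ∂z/∂N = −n_y/n_z = −0.26215.
Unit vector along 230° is (sin 230°, cos 230°) = (-0.7660, -0.6428).
Slope in that direction = a·(-0.7660) + b·(-0.6428) = −0.45332.
Apparent dip = arctan|0.45332| = 24.4° (true dip is 40.5°, so apparent ≤ true as expected).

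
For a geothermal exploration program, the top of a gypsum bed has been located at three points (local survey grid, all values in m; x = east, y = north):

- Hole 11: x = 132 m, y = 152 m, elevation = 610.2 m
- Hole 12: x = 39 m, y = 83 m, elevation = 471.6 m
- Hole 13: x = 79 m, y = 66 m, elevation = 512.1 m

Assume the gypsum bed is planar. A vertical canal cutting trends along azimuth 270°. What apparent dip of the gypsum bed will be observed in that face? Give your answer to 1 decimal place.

Let the plane be z = a·x + b·y + c.
Hole 12−Hole 11: −93a − 69b = −138.6;  Hole 13−Hole 11: −53a − 86b = −98.1.
Solving gives a = 1.18652, b = 0.40947.
Unit vector along 270° is (sin 270°, cos 270°) = (-1.0000, -0.0000).
Slope in that direction = a·(-1.0000) + b·(-0.0000) = −1.18652.
Apparent dip = arctan|1.18652| = 49.9° (true dip is 51.5°, so apparent ≤ true as expected).

49.9°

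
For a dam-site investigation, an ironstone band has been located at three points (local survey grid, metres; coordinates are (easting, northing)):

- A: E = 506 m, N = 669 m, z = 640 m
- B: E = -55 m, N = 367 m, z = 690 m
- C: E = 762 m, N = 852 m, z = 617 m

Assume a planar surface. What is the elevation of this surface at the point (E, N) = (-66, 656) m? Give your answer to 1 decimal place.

689.8 m

Let the plane be z = a·E + b·N + c.
B−A: −561a − 302b = 50;  C−A: 256a + 183b = −23.
Solving gives a = −0.08694, b = −0.00406.
Then c = 640 − a·506 − b·669 = 686.71.
At (-66, 656): z = 5.7 − 2.7 + 686.71 = 689.8 m.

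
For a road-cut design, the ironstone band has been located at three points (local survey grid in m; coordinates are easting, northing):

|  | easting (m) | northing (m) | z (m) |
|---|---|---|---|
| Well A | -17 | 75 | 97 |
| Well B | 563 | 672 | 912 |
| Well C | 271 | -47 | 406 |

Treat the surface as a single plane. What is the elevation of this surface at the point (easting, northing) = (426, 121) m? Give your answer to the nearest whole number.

626 m

Two edge vectors: Well A→Well B = (580, 597, 815), Well A→Well C = (288, -122, 309).
Normal n = (Well A→Well B) × (Well A→Well C) = (283903, 55500, -242696).
So ∂z/∂easting = −n_x/n_z = 1.16979 and ∂z/∂northing = −n_y/n_z = 0.22868.
Intercept c from Well A: 97 + 19.89 − 17.15 = 99.74.
At (426, 121): z = 498.3 + 27.7 + 99.74 = 625.7 m.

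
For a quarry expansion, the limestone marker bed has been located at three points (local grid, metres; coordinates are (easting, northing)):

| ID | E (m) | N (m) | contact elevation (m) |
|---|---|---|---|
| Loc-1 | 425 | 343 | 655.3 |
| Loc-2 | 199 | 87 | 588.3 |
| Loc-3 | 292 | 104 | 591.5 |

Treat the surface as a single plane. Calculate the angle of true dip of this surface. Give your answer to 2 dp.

15.45°

Two edge vectors: Loc-1→Loc-2 = (-226, -256, -67), Loc-1→Loc-3 = (-133, -239, -63.8).
Normal n = (Loc-1→Loc-2) × (Loc-1→Loc-3) = (319.8, -5507.8, 19966).
So ∂z/∂E = −n_x/n_z = −0.01602 and ∂z/∂N = −n_y/n_z = 0.27586.
Gradient magnitude |∇z| = √(a² + b²) = √(0.00026 + 0.07610) = 0.27632.
True dip = arctan(0.27632) = 15.45°, dipping toward S (azimuth ≈ 177°).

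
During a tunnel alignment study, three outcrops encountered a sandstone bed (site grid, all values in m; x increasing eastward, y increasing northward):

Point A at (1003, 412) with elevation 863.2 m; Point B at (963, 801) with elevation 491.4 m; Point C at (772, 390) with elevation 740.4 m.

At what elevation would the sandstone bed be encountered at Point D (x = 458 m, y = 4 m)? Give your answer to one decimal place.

891.2 m

Let the plane be z = a·x + b·y + c.
Point B−Point A: −40a + 389b = −371.8;  Point C−Point A: −231a − 22b = −122.8.
Solving gives a = 0.616590, b = −0.892381.
Then c = 863.2 − a·1003 − b·412 = 612.42.
At (458, 4): z = 282.4 − 3.6 + 612.42 = 891.2 m.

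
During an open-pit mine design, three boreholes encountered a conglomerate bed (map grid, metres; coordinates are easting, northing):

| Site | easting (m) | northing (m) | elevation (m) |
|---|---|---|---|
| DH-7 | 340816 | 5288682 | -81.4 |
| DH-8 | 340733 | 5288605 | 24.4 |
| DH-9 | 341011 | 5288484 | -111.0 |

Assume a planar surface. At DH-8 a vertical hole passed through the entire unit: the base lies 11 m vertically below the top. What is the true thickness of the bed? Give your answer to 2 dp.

Two edge vectors: DH-7→DH-8 = (-83, -77, 105.8), DH-7→DH-9 = (195, -198, -29.6).
Normal n = (DH-7→DH-8) × (DH-7→DH-9) = (23227.6, 18174.2, 31449).
So ∂z/∂easting = −n_x/n_z = −0.73858 and ∂z/∂northing = −n_y/n_z = −0.57789.
|∇z| = √(a²+b²) = 0.93780, so dip δ = arctan(0.93780) = 43.16°.
True thickness = vertical thickness × cos δ = 11 × cos 43.16° = 8.02 m.

8.02 m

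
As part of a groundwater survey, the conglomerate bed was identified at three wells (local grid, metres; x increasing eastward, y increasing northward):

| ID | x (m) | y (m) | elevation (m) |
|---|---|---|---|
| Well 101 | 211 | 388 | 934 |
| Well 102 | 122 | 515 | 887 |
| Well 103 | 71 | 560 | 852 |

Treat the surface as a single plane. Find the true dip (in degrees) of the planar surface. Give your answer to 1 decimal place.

44.6°

Let the plane be z = a·x + b·y + c.
Well 102−Well 101: −89a + 127b = −47;  Well 103−Well 101: −140a + 172b = −82.
Solving gives a = 0.94256, b = 0.29045.
Gradient magnitude |∇z| = √(a² + b²) = √(0.88841 + 0.08436) = 0.98629.
True dip = arctan(0.98629) = 44.6°, dipping toward WSW (azimuth ≈ 253°).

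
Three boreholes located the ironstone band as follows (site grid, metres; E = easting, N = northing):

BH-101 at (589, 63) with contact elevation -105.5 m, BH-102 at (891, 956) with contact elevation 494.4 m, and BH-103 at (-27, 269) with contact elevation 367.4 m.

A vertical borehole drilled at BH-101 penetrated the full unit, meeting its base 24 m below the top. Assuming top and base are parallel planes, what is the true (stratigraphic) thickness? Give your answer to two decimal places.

17.24 m

Let the plane be z = a·E + b·N + c.
BH-102−BH-101: 302a + 893b = 599.9;  BH-103−BH-101: −616a + 206b = 472.9.
Solving gives a = −0.48787, b = 0.83677.
|∇z| = √(a²+b²) = 0.96861, so dip δ = arctan(0.96861) = 44.09°.
True thickness = vertical thickness × cos δ = 24 × cos 44.09° = 17.24 m.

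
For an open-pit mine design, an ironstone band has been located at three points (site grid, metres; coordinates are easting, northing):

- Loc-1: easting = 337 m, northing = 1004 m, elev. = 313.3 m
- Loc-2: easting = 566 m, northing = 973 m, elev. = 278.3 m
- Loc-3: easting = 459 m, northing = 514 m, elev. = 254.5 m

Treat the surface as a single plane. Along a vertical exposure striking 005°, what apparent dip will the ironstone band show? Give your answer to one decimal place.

Two edge vectors: Loc-1→Loc-2 = (229, -31, -35), Loc-1→Loc-3 = (122, -490, -58.8).
Normal n = (Loc-1→Loc-2) × (Loc-1→Loc-3) = (-15327.2, 9195.2, -108428).
So ∂z/∂easting = −n_x/n_z = −0.14136 and ∂z/∂northing = −n_y/n_z = 0.08480.
Unit vector along 005° is (sin 5°, cos 5°) = (0.0872, 0.9962).
Slope in that direction = a·(0.0872) + b·(0.9962) = 0.07216.
Apparent dip = arctan|0.07216| = 4.1° (true dip is 9.4°, so apparent ≤ true as expected).

4.1°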